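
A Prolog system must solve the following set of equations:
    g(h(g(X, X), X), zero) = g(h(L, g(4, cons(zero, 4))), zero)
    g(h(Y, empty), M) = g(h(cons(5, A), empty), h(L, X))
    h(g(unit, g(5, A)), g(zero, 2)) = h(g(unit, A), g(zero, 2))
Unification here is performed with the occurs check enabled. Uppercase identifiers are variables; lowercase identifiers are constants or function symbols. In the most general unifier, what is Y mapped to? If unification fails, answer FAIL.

FAIL

Decompose g/2: h(g(X, X), X) = h(L, g(4, cons(zero, 4))),  zero = zero.
Decompose h/2: g(X, X) = L,  X = g(4, cons(zero, 4)).
Bind L := g(X, X); substituting into the one remaining equation that mentions L gives: g(h(Y, empty), M) = g(h(cons(5, A), empty), h(g(X, X), X)).
Bind X := g(4, cons(zero, 4)); substituting into the one remaining equation that mentions X gives: g(h(Y, empty), M) = g(h(cons(5, A), empty), h(g(g(4, cons(zero, 4)), g(4, cons(zero, 4))), g(4, cons(zero, 4)))). Substituting into the earlier binding gives L := g(g(4, cons(zero, 4)), g(4, cons(zero, 4))).
Delete trivial equation zero = zero.
Decompose g/2: h(Y, empty) = h(cons(5, A), empty),  M = h(g(g(4, cons(zero, 4)), g(4, cons(zero, 4))), g(4, cons(zero, 4))).
Decompose h/2: Y = cons(5, A),  empty = empty.
Bind Y := cons(5, A); no other remaining equation mentions Y.
Delete trivial equation empty = empty.
Bind M := h(g(g(4, cons(zero, 4)), g(4, cons(zero, 4))), g(4, cons(zero, 4))); no other remaining equation mentions M.
Decompose h/2: g(unit, g(5, A)) = g(unit, A),  g(zero, 2) = g(zero, 2).
Decompose g/2: unit = unit,  g(5, A) = A.
Delete trivial equation unit = unit.
Occurs check fails: A occurs in g(5, A); the equation A = g(5, A) has no finite solution.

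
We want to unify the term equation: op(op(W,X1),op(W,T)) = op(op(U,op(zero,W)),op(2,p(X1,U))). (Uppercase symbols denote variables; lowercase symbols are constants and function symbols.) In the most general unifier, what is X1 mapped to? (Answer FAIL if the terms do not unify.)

op(zero,2)

Decompose op/2: op(W,X1) = op(U,op(zero,W)),  op(W,T) = op(2,p(X1,U)).
Decompose op/2: W = U,  X1 = op(zero,W).
Bind W := U; substituting into the remaining equations gives: X1 = op(zero,U),  op(U,T) = op(2,p(X1,U)).
Bind X1 := op(zero,U); substituting into the remaining equation gives: op(U,T) = op(2,p(op(zero,U),U)).
Decompose op/2: U = 2,  T = p(op(zero,U),U).
Bind U := 2; substituting into the remaining equation gives: T = p(op(zero,2),2). Substituting into the earlier bindings gives W := 2, X1 := op(zero,2).
Bind T := p(op(zero,2),2).
MGU = { W := 2, X1 := op(zero,2), U := 2, T := p(op(zero,2),2) }, so X1 := op(zero,2).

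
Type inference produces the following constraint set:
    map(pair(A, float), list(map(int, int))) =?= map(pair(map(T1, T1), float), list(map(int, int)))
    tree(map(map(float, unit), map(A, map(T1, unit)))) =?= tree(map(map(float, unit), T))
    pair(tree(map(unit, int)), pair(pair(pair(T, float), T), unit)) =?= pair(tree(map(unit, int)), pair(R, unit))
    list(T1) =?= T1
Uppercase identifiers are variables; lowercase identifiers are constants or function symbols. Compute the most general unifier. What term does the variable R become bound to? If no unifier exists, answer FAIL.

FAIL

Decompose map/2: pair(A, float) =?= pair(map(T1, T1), float),  list(map(int, int)) =?= list(map(int, int)).
Decompose pair/2: A =?= map(T1, T1),  float =?= float.
Bind A := map(T1, T1); substituting into the one remaining equation that mentions A gives: tree(map(map(float, unit), map(map(T1, T1), map(T1, unit)))) =?= tree(map(map(float, unit), T)).
Delete trivial equation float =?= float.
Delete trivial equation list(map(int, int)) =?= list(map(int, int)).
Decompose tree/1: map(map(float, unit), map(map(T1, T1), map(T1, unit))) =?= map(map(float, unit), T).
Decompose map/2: map(float, unit) =?= map(float, unit),  map(map(T1, T1), map(T1, unit)) =?= T.
Delete trivial equation map(float, unit) =?= map(float, unit).
Bind T := map(map(T1, T1), map(T1, unit)); substituting into the one remaining equation that mentions T gives: pair(tree(map(unit, int)), pair(pair(pair(map(map(T1, T1), map(T1, unit)), float), map(map(T1, T1), map(T1, unit))), unit)) =?= pair(tree(map(unit, int)), pair(R, unit)).
Decompose pair/2: tree(map(unit, int)) =?= tree(map(unit, int)),  pair(pair(pair(map(map(T1, T1), map(T1, unit)), float), map(map(T1, T1), map(T1, unit))), unit) =?= pair(R, unit).
Delete trivial equation tree(map(unit, int)) =?= tree(map(unit, int)).
Decompose pair/2: pair(pair(map(map(T1, T1), map(T1, unit)), float), map(map(T1, T1), map(T1, unit))) =?= R,  unit =?= unit.
Bind R := pair(pair(map(map(T1, T1), map(T1, unit)), float), map(map(T1, T1), map(T1, unit))); no other remaining equation mentions R.
Delete trivial equation unit =?= unit.
Occurs check fails: T1 occurs in list(T1); the equation T1 =?= list(T1) has no finite solution.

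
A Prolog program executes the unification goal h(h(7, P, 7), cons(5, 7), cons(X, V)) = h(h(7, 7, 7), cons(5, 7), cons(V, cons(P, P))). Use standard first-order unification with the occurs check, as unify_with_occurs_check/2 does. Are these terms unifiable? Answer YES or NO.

YES

Decompose h/3: h(7, P, 7) = h(7, 7, 7),  cons(5, 7) = cons(5, 7),  cons(X, V) = cons(V, cons(P, P)).
Decompose h/3: 7 = 7,  P = 7,  7 = 7.
Delete trivial equation 7 = 7.
Bind P := 7; substituting into the one remaining equation that mentions P gives: cons(X, V) = cons(V, cons(7, 7)).
Delete trivial equation 7 = 7.
Delete trivial equation cons(5, 7) = cons(5, 7).
Decompose cons/2: X = V,  V = cons(7, 7).
Bind X := V; no other remaining equation mentions X.
Bind V := cons(7, 7). Substituting into the earlier binding gives X := cons(7, 7).
No equations remain and no clash or occurs-check failure arose, so a unifier exists.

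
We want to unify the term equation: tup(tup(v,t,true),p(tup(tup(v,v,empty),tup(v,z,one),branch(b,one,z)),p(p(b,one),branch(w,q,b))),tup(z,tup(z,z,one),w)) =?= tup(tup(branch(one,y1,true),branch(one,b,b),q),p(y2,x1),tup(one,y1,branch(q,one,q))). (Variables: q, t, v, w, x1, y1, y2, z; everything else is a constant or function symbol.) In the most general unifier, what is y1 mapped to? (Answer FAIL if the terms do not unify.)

Decompose tup/3: tup(v,t,true) =?= tup(branch(one,y1,true),branch(one,b,b),q),  p(tup(tup(v,v,empty),tup(v,z,one),branch(b,one,z)),p(p(b,one),branch(w,q,b))) =?= p(y2,x1),  tup(z,tup(z,z,one),w) =?= tup(one,y1,branch(q,one,q)).
Decompose tup/3: v =?= branch(one,y1,true),  t =?= branch(one,b,b),  true =?= q.
Bind v := branch(one,y1,true); substituting into the one remaining equation that mentions v gives: p(tup(tup(branch(one,y1,true),branch(one,y1,true),empty),tup(branch(one,y1,true),z,one),branch(b,one,z)),p(p(b,one),branch(w,q,b))) =?= p(y2,x1).
Bind t := branch(one,b,b); no other remaining equation mentions t.
Bind q := true; substituting into the remaining equations gives: p(tup(tup(branch(one,y1,true),branch(one,y1,true),empty),tup(branch(one,y1,true),z,one),branch(b,one,z)),p(p(b,one),branch(w,true,b))) =?= p(y2,x1),  tup(z,tup(z,z,one),w) =?= tup(one,y1,branch(true,one,true)).
Decompose p/2: tup(tup(branch(one,y1,true),branch(one,y1,true),empty),tup(branch(one,y1,true),z,one),branch(b,one,z)) =?= y2,  p(p(b,one),branch(w,true,b)) =?= x1.
Bind y2 := tup(tup(branch(one,y1,true),branch(one,y1,true),empty),tup(branch(one,y1,true),z,one),branch(b,one,z)); no other remaining equation mentions y2.
Bind x1 := p(p(b,one),branch(w,true,b)); no other remaining equation mentions x1.
Decompose tup/3: z =?= one,  tup(z,z,one) =?= y1,  w =?= branch(true,one,true).
Bind z := one; substituting into the one remaining equation that mentions z gives: tup(one,one,one) =?= y1. Substituting into the earlier binding gives y2 := tup(tup(branch(one,y1,true),branch(one,y1,true),empty),tup(branch(one,y1,true),one,one),branch(b,one,one)).
Bind y1 := tup(one,one,one); no other remaining equation mentions y1. Substituting into the earlier bindings gives v := branch(one,tup(one,one,one),true), y2 := tup(tup(branch(one,tup(one,one,one),true),branch(one,tup(one,one,one),true),empty),tup(branch(one,tup(one,one,one),true),one,one),branch(b,one,one)).
Bind w := branch(true,one,true). Substituting into the earlier binding gives x1 := p(p(b,one),branch(branch(true,one,true),true,b)).
MGU = { v ↦ branch(one,tup(one,one,one),true), t ↦ branch(one,b,b), q ↦ true, y2 ↦ tup(tup(branch(one,tup(one,one,one),true),branch(one,tup(one,one,one),true),empty),tup(branch(one,tup(one,one,one),true),one,one),branch(b,one,one)), x1 ↦ p(p(b,one),branch(branch(true,one,true),true,b)), z ↦ one, y1 ↦ tup(one,one,one), w ↦ branch(true,one,true) }, so y1 ↦ tup(one,one,one).

tup(one,one,one)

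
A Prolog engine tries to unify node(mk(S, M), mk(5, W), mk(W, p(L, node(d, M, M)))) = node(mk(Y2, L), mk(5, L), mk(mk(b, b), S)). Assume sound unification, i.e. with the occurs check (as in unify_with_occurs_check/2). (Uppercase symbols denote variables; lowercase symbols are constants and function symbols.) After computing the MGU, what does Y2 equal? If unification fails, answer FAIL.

p(mk(b, b), node(d, mk(b, b), mk(b, b)))

Decompose node/3: mk(S, M) = mk(Y2, L),  mk(5, W) = mk(5, L),  mk(W, p(L, node(d, M, M))) = mk(mk(b, b), S).
Decompose mk/2: S = Y2,  M = L.
Bind S := Y2; substituting into the one remaining equation that mentions S gives: mk(W, p(L, node(d, M, M))) = mk(mk(b, b), Y2).
Bind M := L; substituting into the one remaining equation that mentions M gives: mk(W, p(L, node(d, L, L))) = mk(mk(b, b), Y2).
Decompose mk/2: 5 = 5,  W = L.
Delete trivial equation 5 = 5.
Bind W := L; substituting into the remaining equation gives: mk(L, p(L, node(d, L, L))) = mk(mk(b, b), Y2).
Decompose mk/2: L = mk(b, b),  p(L, node(d, L, L)) = Y2.
Bind L := mk(b, b); substituting into the remaining equation gives: p(mk(b, b), node(d, mk(b, b), mk(b, b))) = Y2. Substituting into the earlier bindings gives M := mk(b, b), W := mk(b, b).
Bind Y2 := p(mk(b, b), node(d, mk(b, b), mk(b, b))). Substituting into the earlier binding gives S := p(mk(b, b), node(d, mk(b, b), mk(b, b))).
MGU = { S ↦ p(mk(b, b), node(d, mk(b, b), mk(b, b))), M ↦ mk(b, b), W ↦ mk(b, b), L ↦ mk(b, b), Y2 ↦ p(mk(b, b), node(d, mk(b, b), mk(b, b))) }, so Y2 ↦ p(mk(b, b), node(d, mk(b, b), mk(b, b))).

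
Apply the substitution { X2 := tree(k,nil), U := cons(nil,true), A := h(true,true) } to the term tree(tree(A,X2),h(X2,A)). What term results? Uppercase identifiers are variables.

Replace each occurrence of X2 with tree(k,nil).
Replace each occurrence of A with h(true,true).
Result: tree(tree(h(true,true),tree(k,nil)),h(tree(k,nil),h(true,true))).

tree(tree(h(true,true),tree(k,nil)),h(tree(k,nil),h(true,true)))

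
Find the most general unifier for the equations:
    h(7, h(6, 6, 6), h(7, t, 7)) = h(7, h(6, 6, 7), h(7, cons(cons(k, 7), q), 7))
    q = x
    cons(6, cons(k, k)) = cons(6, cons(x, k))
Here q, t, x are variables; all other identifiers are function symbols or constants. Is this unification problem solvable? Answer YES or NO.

NO

Decompose h/3: 7 = 7,  h(6, 6, 6) = h(6, 6, 7),  h(7, t, 7) = h(7, cons(cons(k, 7), q), 7).
Delete trivial equation 7 = 7.
Decompose h/3: 6 = 6,  6 = 6,  6 = 7.
Delete trivial equation 6 = 6.
Delete trivial equation 6 = 6.
Clash: constants 6 and 7 differ; no unifier exists.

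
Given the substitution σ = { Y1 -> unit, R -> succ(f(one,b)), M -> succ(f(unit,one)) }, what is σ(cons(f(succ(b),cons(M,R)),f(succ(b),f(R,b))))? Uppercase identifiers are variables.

cons(f(succ(b),cons(succ(f(unit,one)),succ(f(one,b)))),f(succ(b),f(succ(f(one,b)),b)))

Replace each occurrence of R with succ(f(one,b)).
Replace each occurrence of M with succ(f(unit,one)).
Result: cons(f(succ(b),cons(succ(f(unit,one)),succ(f(one,b)))),f(succ(b),f(succ(f(one,b)),b))).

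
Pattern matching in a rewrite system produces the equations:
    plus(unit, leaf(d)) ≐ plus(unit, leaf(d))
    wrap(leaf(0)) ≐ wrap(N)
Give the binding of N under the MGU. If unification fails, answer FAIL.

Delete trivial equation plus(unit, leaf(d)) ≐ plus(unit, leaf(d)).
Decompose wrap/1: leaf(0) ≐ N.
Bind N := leaf(0).
MGU = { N -> leaf(0) }, so N -> leaf(0).

leaf(0)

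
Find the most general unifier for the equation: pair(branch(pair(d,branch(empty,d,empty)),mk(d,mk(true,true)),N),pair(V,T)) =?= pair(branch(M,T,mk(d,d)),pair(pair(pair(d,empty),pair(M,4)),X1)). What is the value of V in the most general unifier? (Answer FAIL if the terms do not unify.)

pair(pair(d,empty),pair(pair(d,branch(empty,d,empty)),4))

Decompose pair/2: branch(pair(d,branch(empty,d,empty)),mk(d,mk(true,true)),N) =?= branch(M,T,mk(d,d)),  pair(V,T) =?= pair(pair(pair(d,empty),pair(M,4)),X1).
Decompose branch/3: pair(d,branch(empty,d,empty)) =?= M,  mk(d,mk(true,true)) =?= T,  N =?= mk(d,d).
Bind M := pair(d,branch(empty,d,empty)); substituting into the one remaining equation that mentions M gives: pair(V,T) =?= pair(pair(pair(d,empty),pair(pair(d,branch(empty,d,empty)),4)),X1).
Bind T := mk(d,mk(true,true)); substituting into the one remaining equation that mentions T gives: pair(V,mk(d,mk(true,true))) =?= pair(pair(pair(d,empty),pair(pair(d,branch(empty,d,empty)),4)),X1).
Bind N := mk(d,d); no other remaining equation mentions N.
Decompose pair/2: V =?= pair(pair(d,empty),pair(pair(d,branch(empty,d,empty)),4)),  mk(d,mk(true,true)) =?= X1.
Bind V := pair(pair(d,empty),pair(pair(d,branch(empty,d,empty)),4)); no other remaining equation mentions V.
Bind X1 := mk(d,mk(true,true)).
MGU = { M -> pair(d,branch(empty,d,empty)), T -> mk(d,mk(true,true)), N -> mk(d,d), V -> pair(pair(d,empty),pair(pair(d,branch(empty,d,empty)),4)), X1 -> mk(d,mk(true,true)) }, so V -> pair(pair(d,empty),pair(pair(d,branch(empty,d,empty)),4)).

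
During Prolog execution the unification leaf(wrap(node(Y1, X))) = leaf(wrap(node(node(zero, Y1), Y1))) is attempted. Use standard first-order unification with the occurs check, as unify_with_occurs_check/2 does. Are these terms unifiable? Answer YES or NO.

Decompose leaf/1: wrap(node(Y1, X)) = wrap(node(node(zero, Y1), Y1)).
Decompose wrap/1: node(Y1, X) = node(node(zero, Y1), Y1).
Decompose node/2: Y1 = node(zero, Y1),  X = Y1.
Occurs check fails: Y1 occurs in node(zero, Y1); the equation Y1 = node(zero, Y1) has no finite solution.

NO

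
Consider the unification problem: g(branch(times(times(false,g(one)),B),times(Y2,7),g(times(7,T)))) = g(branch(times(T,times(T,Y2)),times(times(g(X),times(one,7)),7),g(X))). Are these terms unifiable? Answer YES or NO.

YES

Decompose g/1: branch(times(times(false,g(one)),B),times(Y2,7),g(times(7,T))) = branch(times(T,times(T,Y2)),times(times(g(X),times(one,7)),7),g(X)).
Decompose branch/3: times(times(false,g(one)),B) = times(T,times(T,Y2)),  times(Y2,7) = times(times(g(X),times(one,7)),7),  g(times(7,T)) = g(X).
Decompose times/2: times(false,g(one)) = T,  B = times(T,Y2).
Bind T := times(false,g(one)); substituting into the 2 remaining equations that mention T gives: B = times(times(false,g(one)),Y2),  g(times(7,times(false,g(one)))) = g(X).
Bind B := times(times(false,g(one)),Y2); no other remaining equation mentions B.
Decompose times/2: Y2 = times(g(X),times(one,7)),  7 = 7.
Bind Y2 := times(g(X),times(one,7)); no other remaining equation mentions Y2. Substituting into the earlier binding gives B := times(times(false,g(one)),times(g(X),times(one,7))).
Delete trivial equation 7 = 7.
Decompose g/1: times(7,times(false,g(one))) = X.
Bind X := times(7,times(false,g(one))). Substituting into the earlier bindings gives B := times(times(false,g(one)),times(g(times(7,times(false,g(one)))),times(one,7))), Y2 := times(g(times(7,times(false,g(one)))),times(one,7)).
No equations remain and no clash or occurs-check failure arose, so a unifier exists.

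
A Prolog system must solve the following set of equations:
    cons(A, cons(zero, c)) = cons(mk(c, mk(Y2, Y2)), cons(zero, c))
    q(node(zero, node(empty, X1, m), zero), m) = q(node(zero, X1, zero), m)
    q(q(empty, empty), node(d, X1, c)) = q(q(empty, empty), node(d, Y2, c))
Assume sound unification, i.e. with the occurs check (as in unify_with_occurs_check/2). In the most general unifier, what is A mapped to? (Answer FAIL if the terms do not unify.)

Decompose cons/2: A = mk(c, mk(Y2, Y2)),  cons(zero, c) = cons(zero, c).
Bind A := mk(c, mk(Y2, Y2)); no other remaining equation mentions A.
Delete trivial equation cons(zero, c) = cons(zero, c).
Decompose q/2: node(zero, node(empty, X1, m), zero) = node(zero, X1, zero),  m = m.
Decompose node/3: zero = zero,  node(empty, X1, m) = X1,  zero = zero.
Delete trivial equation zero = zero.
Occurs check fails: X1 occurs in node(empty, X1, m); the equation X1 = node(empty, X1, m) has no finite solution.

FAIL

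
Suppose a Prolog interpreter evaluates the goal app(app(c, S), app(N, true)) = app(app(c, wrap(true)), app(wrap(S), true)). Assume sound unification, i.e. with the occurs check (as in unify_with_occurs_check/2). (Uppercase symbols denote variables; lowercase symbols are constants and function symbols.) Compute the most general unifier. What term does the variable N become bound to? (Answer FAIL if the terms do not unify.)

wrap(wrap(true))

Decompose app/2: app(c, S) = app(c, wrap(true)),  app(N, true) = app(wrap(S), true).
Decompose app/2: c = c,  S = wrap(true).
Delete trivial equation c = c.
Bind S := wrap(true); substituting into the remaining equation gives: app(N, true) = app(wrap(wrap(true)), true).
Decompose app/2: N = wrap(wrap(true)),  true = true.
Bind N := wrap(wrap(true)); no other remaining equation mentions N.
Delete trivial equation true = true.
MGU = { S -> wrap(true), N -> wrap(wrap(true)) }, so N -> wrap(wrap(true)).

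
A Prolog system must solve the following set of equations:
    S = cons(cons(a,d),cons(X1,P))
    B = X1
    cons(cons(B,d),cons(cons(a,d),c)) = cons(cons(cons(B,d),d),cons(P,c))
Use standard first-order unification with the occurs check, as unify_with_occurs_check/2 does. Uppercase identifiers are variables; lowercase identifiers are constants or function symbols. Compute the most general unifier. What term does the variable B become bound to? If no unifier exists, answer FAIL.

FAIL

Bind S := cons(cons(a,d),cons(X1,P)); no other remaining equation mentions S.
Bind B := X1; substituting into the remaining equation gives: cons(cons(X1,d),cons(cons(a,d),c)) = cons(cons(cons(X1,d),d),cons(P,c)).
Decompose cons/2: cons(X1,d) = cons(cons(X1,d),d),  cons(cons(a,d),c) = cons(P,c).
Decompose cons/2: X1 = cons(X1,d),  d = d.
Occurs check fails: X1 occurs in cons(X1,d); the equation X1 = cons(X1,d) has no finite solution.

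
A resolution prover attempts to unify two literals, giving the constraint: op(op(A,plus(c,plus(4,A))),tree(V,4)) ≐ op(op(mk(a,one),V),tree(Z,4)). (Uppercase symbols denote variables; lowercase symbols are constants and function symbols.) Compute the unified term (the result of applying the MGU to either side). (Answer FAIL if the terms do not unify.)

Decompose op/2: op(A,plus(c,plus(4,A))) ≐ op(mk(a,one),V),  tree(V,4) ≐ tree(Z,4).
Decompose op/2: A ≐ mk(a,one),  plus(c,plus(4,A)) ≐ V.
Bind A := mk(a,one); substituting into the one remaining equation that mentions A gives: plus(c,plus(4,mk(a,one))) ≐ V.
Bind V := plus(c,plus(4,mk(a,one))); substituting into the remaining equation gives: tree(plus(c,plus(4,mk(a,one))),4) ≐ tree(Z,4).
Decompose tree/2: plus(c,plus(4,mk(a,one))) ≐ Z,  4 ≐ 4.
Bind Z := plus(c,plus(4,mk(a,one))); no other remaining equation mentions Z.
Delete trivial equation 4 ≐ 4.
Applying the MGU to either side gives op(op(mk(a,one),plus(c,plus(4,mk(a,one)))),tree(plus(c,plus(4,mk(a,one))),4)).

op(op(mk(a,one),plus(c,plus(4,mk(a,one)))),tree(plus(c,plus(4,mk(a,one))),4))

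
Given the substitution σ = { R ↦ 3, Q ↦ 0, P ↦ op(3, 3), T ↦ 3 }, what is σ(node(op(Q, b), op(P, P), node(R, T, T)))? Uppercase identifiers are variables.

node(op(0, b), op(op(3, 3), op(3, 3)), node(3, 3, 3))

Replace each occurrence of R with 3.
Replace each occurrence of Q with 0.
Replace each occurrence of P with op(3, 3).
Replace each occurrence of T with 3.
Result: node(op(0, b), op(op(3, 3), op(3, 3)), node(3, 3, 3)).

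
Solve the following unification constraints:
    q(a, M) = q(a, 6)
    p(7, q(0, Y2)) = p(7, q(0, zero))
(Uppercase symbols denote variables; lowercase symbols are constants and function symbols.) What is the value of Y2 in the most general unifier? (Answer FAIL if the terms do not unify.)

Decompose q/2: a = a,  M = 6.
Delete trivial equation a = a.
Bind M := 6; no other remaining equation mentions M.
Decompose p/2: 7 = 7,  q(0, Y2) = q(0, zero).
Delete trivial equation 7 = 7.
Decompose q/2: 0 = 0,  Y2 = zero.
Delete trivial equation 0 = 0.
Bind Y2 := zero.
MGU = { M -> 6, Y2 -> zero }, so Y2 -> zero.

zero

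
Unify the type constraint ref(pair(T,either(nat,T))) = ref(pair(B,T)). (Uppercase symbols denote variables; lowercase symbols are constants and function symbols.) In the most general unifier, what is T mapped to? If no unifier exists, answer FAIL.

FAIL

Decompose ref/1: pair(T,either(nat,T)) = pair(B,T).
Decompose pair/2: T = B,  either(nat,T) = T.
Bind T := B; substituting into the remaining equation gives: either(nat,B) = B.
Occurs check fails: B occurs in either(nat,B); the equation B = either(nat,B) has no finite solution.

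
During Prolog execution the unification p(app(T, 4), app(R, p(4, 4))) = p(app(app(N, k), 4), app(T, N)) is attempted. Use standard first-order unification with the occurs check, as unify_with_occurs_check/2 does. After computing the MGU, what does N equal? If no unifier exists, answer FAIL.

p(4, 4)

Decompose p/2: app(T, 4) = app(app(N, k), 4),  app(R, p(4, 4)) = app(T, N).
Decompose app/2: T = app(N, k),  4 = 4.
Bind T := app(N, k); substituting into the one remaining equation that mentions T gives: app(R, p(4, 4)) = app(app(N, k), N).
Delete trivial equation 4 = 4.
Decompose app/2: R = app(N, k),  p(4, 4) = N.
Bind R := app(N, k); no other remaining equation mentions R.
Bind N := p(4, 4). Substituting into the earlier bindings gives T := app(p(4, 4), k), R := app(p(4, 4), k).
MGU = { T -> app(p(4, 4), k), R -> app(p(4, 4), k), N -> p(4, 4) }, so N -> p(4, 4).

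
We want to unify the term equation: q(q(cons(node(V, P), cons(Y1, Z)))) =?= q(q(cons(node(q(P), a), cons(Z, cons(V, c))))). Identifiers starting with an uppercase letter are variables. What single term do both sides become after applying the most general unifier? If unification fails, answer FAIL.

Decompose q/1: q(cons(node(V, P), cons(Y1, Z))) =?= q(cons(node(q(P), a), cons(Z, cons(V, c)))).
Decompose q/1: cons(node(V, P), cons(Y1, Z)) =?= cons(node(q(P), a), cons(Z, cons(V, c))).
Decompose cons/2: node(V, P) =?= node(q(P), a),  cons(Y1, Z) =?= cons(Z, cons(V, c)).
Decompose node/2: V =?= q(P),  P =?= a.
Bind V := q(P); substituting into the one remaining equation that mentions V gives: cons(Y1, Z) =?= cons(Z, cons(q(P), c)).
Bind P := a; substituting into the remaining equation gives: cons(Y1, Z) =?= cons(Z, cons(q(a), c)). Substituting into the earlier binding gives V := q(a).
Decompose cons/2: Y1 =?= Z,  Z =?= cons(q(a), c).
Bind Y1 := Z; no other remaining equation mentions Y1.
Bind Z := cons(q(a), c). Substituting into the earlier binding gives Y1 := cons(q(a), c).
Applying the MGU to either side gives q(q(cons(node(q(a), a), cons(cons(q(a), c), cons(q(a), c))))).

q(q(cons(node(q(a), a), cons(cons(q(a), c), cons(q(a), c)))))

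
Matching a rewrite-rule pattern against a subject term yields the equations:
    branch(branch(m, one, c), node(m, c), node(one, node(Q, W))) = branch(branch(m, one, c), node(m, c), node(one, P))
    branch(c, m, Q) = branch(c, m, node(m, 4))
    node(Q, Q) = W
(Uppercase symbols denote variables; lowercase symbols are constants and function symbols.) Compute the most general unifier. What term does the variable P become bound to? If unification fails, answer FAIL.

Decompose branch/3: branch(m, one, c) = branch(m, one, c),  node(m, c) = node(m, c),  node(one, node(Q, W)) = node(one, P).
Delete trivial equation branch(m, one, c) = branch(m, one, c).
Delete trivial equation node(m, c) = node(m, c).
Decompose node/2: one = one,  node(Q, W) = P.
Delete trivial equation one = one.
Bind P := node(Q, W); no other remaining equation mentions P.
Decompose branch/3: c = c,  m = m,  Q = node(m, 4).
Delete trivial equation c = c.
Delete trivial equation m = m.
Bind Q := node(m, 4); substituting into the remaining equation gives: node(node(m, 4), node(m, 4)) = W. Substituting into the earlier binding gives P := node(node(m, 4), W).
Bind W := node(node(m, 4), node(m, 4)). Substituting into the earlier binding gives P := node(node(m, 4), node(node(m, 4), node(m, 4))).
MGU = { P ↦ node(node(m, 4), node(node(m, 4), node(m, 4))), Q ↦ node(m, 4), W ↦ node(node(m, 4), node(m, 4)) }, so P ↦ node(node(m, 4), node(node(m, 4), node(m, 4))).

node(node(m, 4), node(node(m, 4), node(m, 4)))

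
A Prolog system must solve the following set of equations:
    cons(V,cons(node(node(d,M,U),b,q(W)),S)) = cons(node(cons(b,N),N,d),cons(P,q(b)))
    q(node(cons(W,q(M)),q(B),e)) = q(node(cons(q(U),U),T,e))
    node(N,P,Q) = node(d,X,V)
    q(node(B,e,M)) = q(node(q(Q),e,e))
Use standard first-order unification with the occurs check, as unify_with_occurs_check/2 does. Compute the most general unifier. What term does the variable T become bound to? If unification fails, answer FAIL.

Decompose cons/2: V = node(cons(b,N),N,d),  cons(node(node(d,M,U),b,q(W)),S) = cons(P,q(b)).
Bind V := node(cons(b,N),N,d); substituting into the one remaining equation that mentions V gives: node(N,P,Q) = node(d,X,node(cons(b,N),N,d)).
Decompose cons/2: node(node(d,M,U),b,q(W)) = P,  S = q(b).
Bind P := node(node(d,M,U),b,q(W)); substituting into the one remaining equation that mentions P gives: node(N,node(node(d,M,U),b,q(W)),Q) = node(d,X,node(cons(b,N),N,d)).
Bind S := q(b); no other remaining equation mentions S.
Decompose q/1: node(cons(W,q(M)),q(B),e) = node(cons(q(U),U),T,e).
Decompose node/3: cons(W,q(M)) = cons(q(U),U),  q(B) = T,  e = e.
Decompose cons/2: W = q(U),  q(M) = U.
Bind W := q(U); substituting into the one remaining equation that mentions W gives: node(N,node(node(d,M,U),b,q(q(U))),Q) = node(d,X,node(cons(b,N),N,d)). Substituting into the earlier binding gives P := node(node(d,M,U),b,q(q(U))).
Bind U := q(M); substituting into the one remaining equation that mentions U gives: node(N,node(node(d,M,q(M)),b,q(q(q(M)))),Q) = node(d,X,node(cons(b,N),N,d)). Substituting into the earlier bindings gives P := node(node(d,M,q(M)),b,q(q(q(M)))), W := q(q(M)).
Bind T := q(B); no other remaining equation mentions T.
Delete trivial equation e = e.
Decompose node/3: N = d,  node(node(d,M,q(M)),b,q(q(q(M)))) = X,  Q = node(cons(b,N),N,d).
Bind N := d; substituting into the one remaining equation that mentions N gives: Q = node(cons(b,d),d,d). Substituting into the earlier binding gives V := node(cons(b,d),d,d).
Bind X := node(node(d,M,q(M)),b,q(q(q(M)))); no other remaining equation mentions X.
Bind Q := node(cons(b,d),d,d); substituting into the remaining equation gives: q(node(B,e,M)) = q(node(q(node(cons(b,d),d,d)),e,e)).
Decompose q/1: node(B,e,M) = node(q(node(cons(b,d),d,d)),e,e).
Decompose node/3: B = q(node(cons(b,d),d,d)),  e = e,  M = e.
Bind B := q(node(cons(b,d),d,d)); no other remaining equation mentions B. Substituting into the earlier binding gives T := q(q(node(cons(b,d),d,d))).
Delete trivial equation e = e.
Bind M := e. Substituting into the earlier bindings gives P := node(node(d,e,q(e)),b,q(q(q(e)))), W := q(q(e)), U := q(e), X := node(node(d,e,q(e)),b,q(q(q(e)))).
MGU = { V -> node(cons(b,d),d,d), P -> node(node(d,e,q(e)),b,q(q(q(e)))), S -> q(b), W -> q(q(e)), U -> q(e), T -> q(q(node(cons(b,d),d,d))), N -> d, X -> node(node(d,e,q(e)),b,q(q(q(e)))), Q -> node(cons(b,d),d,d), B -> q(node(cons(b,d),d,d)), M -> e }, so T -> q(q(node(cons(b,d),d,d))).

q(q(node(cons(b,d),d,d)))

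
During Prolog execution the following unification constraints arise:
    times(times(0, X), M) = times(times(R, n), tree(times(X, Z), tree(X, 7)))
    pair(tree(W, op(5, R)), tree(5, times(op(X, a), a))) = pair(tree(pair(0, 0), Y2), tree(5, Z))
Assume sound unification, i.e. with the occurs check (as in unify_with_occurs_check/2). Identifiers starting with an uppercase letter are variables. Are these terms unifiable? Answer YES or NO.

Decompose times/2: times(0, X) = times(R, n),  M = tree(times(X, Z), tree(X, 7)).
Decompose times/2: 0 = R,  X = n.
Bind R := 0; substituting into the one remaining equation that mentions R gives: pair(tree(W, op(5, 0)), tree(5, times(op(X, a), a))) = pair(tree(pair(0, 0), Y2), tree(5, Z)).
Bind X := n; substituting into the remaining equations gives: M = tree(times(n, Z), tree(n, 7)),  pair(tree(W, op(5, 0)), tree(5, times(op(n, a), a))) = pair(tree(pair(0, 0), Y2), tree(5, Z)).
Bind M := tree(times(n, Z), tree(n, 7)); no other remaining equation mentions M.
Decompose pair/2: tree(W, op(5, 0)) = tree(pair(0, 0), Y2),  tree(5, times(op(n, a), a)) = tree(5, Z).
Decompose tree/2: W = pair(0, 0),  op(5, 0) = Y2.
Bind W := pair(0, 0); no other remaining equation mentions W.
Bind Y2 := op(5, 0); no other remaining equation mentions Y2.
Decompose tree/2: 5 = 5,  times(op(n, a), a) = Z.
Delete trivial equation 5 = 5.
Bind Z := times(op(n, a), a). Substituting into the earlier binding gives M := tree(times(n, times(op(n, a), a)), tree(n, 7)).
No equations remain and no clash or occurs-check failure arose, so a unifier exists.

YES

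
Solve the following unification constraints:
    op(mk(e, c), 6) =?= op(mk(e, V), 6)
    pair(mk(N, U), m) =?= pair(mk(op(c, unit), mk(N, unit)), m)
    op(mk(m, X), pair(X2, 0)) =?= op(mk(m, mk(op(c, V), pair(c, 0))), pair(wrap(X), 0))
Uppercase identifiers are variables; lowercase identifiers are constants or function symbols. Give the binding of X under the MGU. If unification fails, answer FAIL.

Decompose op/2: mk(e, c) =?= mk(e, V),  6 =?= 6.
Decompose mk/2: e =?= e,  c =?= V.
Delete trivial equation e =?= e.
Bind V := c; substituting into the one remaining equation that mentions V gives: op(mk(m, X), pair(X2, 0)) =?= op(mk(m, mk(op(c, c), pair(c, 0))), pair(wrap(X), 0)).
Delete trivial equation 6 =?= 6.
Decompose pair/2: mk(N, U) =?= mk(op(c, unit), mk(N, unit)),  m =?= m.
Decompose mk/2: N =?= op(c, unit),  U =?= mk(N, unit).
Bind N := op(c, unit); substituting into the one remaining equation that mentions N gives: U =?= mk(op(c, unit), unit).
Bind U := mk(op(c, unit), unit); no other remaining equation mentions U.
Delete trivial equation m =?= m.
Decompose op/2: mk(m, X) =?= mk(m, mk(op(c, c), pair(c, 0))),  pair(X2, 0) =?= pair(wrap(X), 0).
Decompose mk/2: m =?= m,  X =?= mk(op(c, c), pair(c, 0)).
Delete trivial equation m =?= m.
Bind X := mk(op(c, c), pair(c, 0)); substituting into the remaining equation gives: pair(X2, 0) =?= pair(wrap(mk(op(c, c), pair(c, 0))), 0).
Decompose pair/2: X2 =?= wrap(mk(op(c, c), pair(c, 0))),  0 =?= 0.
Bind X2 := wrap(mk(op(c, c), pair(c, 0))); no other remaining equation mentions X2.
Delete trivial equation 0 =?= 0.
MGU = { V -> c, N -> op(c, unit), U -> mk(op(c, unit), unit), X -> mk(op(c, c), pair(c, 0)), X2 -> wrap(mk(op(c, c), pair(c, 0))) }, so X -> mk(op(c, c), pair(c, 0)).

mk(op(c, c), pair(c, 0))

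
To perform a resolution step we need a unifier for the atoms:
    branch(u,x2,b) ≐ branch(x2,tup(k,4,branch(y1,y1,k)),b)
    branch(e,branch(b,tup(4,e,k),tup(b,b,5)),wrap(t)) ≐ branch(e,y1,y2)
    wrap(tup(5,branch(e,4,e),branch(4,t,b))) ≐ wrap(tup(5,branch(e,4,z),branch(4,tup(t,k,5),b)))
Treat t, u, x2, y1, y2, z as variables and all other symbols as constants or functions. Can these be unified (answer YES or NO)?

NO

Decompose branch/3: u ≐ x2,  x2 ≐ tup(k,4,branch(y1,y1,k)),  b ≐ b.
Bind u := x2; no other remaining equation mentions u.
Bind x2 := tup(k,4,branch(y1,y1,k)); no other remaining equation mentions x2. Substituting into the earlier binding gives u := tup(k,4,branch(y1,y1,k)).
Delete trivial equation b ≐ b.
Decompose branch/3: e ≐ e,  branch(b,tup(4,e,k),tup(b,b,5)) ≐ y1,  wrap(t) ≐ y2.
Delete trivial equation e ≐ e.
Bind y1 := branch(b,tup(4,e,k),tup(b,b,5)); no other remaining equation mentions y1. Substituting into the earlier bindings gives u := tup(k,4,branch(branch(b,tup(4,e,k),tup(b,b,5)),branch(b,tup(4,e,k),tup(b,b,5)),k)), x2 := tup(k,4,branch(branch(b,tup(4,e,k),tup(b,b,5)),branch(b,tup(4,e,k),tup(b,b,5)),k)).
Bind y2 := wrap(t); no other remaining equation mentions y2.
Decompose wrap/1: tup(5,branch(e,4,e),branch(4,t,b)) ≐ tup(5,branch(e,4,z),branch(4,tup(t,k,5),b)).
Decompose tup/3: 5 ≐ 5,  branch(e,4,e) ≐ branch(e,4,z),  branch(4,t,b) ≐ branch(4,tup(t,k,5),b).
Delete trivial equation 5 ≐ 5.
Decompose branch/3: e ≐ e,  4 ≐ 4,  e ≐ z.
Delete trivial equation e ≐ e.
Delete trivial equation 4 ≐ 4.
Bind z := e; no other remaining equation mentions z.
Decompose branch/3: 4 ≐ 4,  t ≐ tup(t,k,5),  b ≐ b.
Delete trivial equation 4 ≐ 4.
Occurs check fails: t occurs in tup(t,k,5); the equation t ≐ tup(t,k,5) has no finite solution.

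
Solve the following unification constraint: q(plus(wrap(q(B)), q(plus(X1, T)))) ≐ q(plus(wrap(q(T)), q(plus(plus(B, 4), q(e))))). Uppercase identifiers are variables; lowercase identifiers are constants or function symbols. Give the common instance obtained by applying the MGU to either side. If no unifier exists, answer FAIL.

Decompose q/1: plus(wrap(q(B)), q(plus(X1, T))) ≐ plus(wrap(q(T)), q(plus(plus(B, 4), q(e)))).
Decompose plus/2: wrap(q(B)) ≐ wrap(q(T)),  q(plus(X1, T)) ≐ q(plus(plus(B, 4), q(e))).
Decompose wrap/1: q(B) ≐ q(T).
Decompose q/1: B ≐ T.
Bind B := T; substituting into the remaining equation gives: q(plus(X1, T)) ≐ q(plus(plus(T, 4), q(e))).
Decompose q/1: plus(X1, T) ≐ plus(plus(T, 4), q(e)).
Decompose plus/2: X1 ≐ plus(T, 4),  T ≐ q(e).
Bind X1 := plus(T, 4); no other remaining equation mentions X1.
Bind T := q(e). Substituting into the earlier bindings gives B := q(e), X1 := plus(q(e), 4).
Applying the MGU to either side gives q(plus(wrap(q(q(e))), q(plus(plus(q(e), 4), q(e))))).

q(plus(wrap(q(q(e))), q(plus(plus(q(e), 4), q(e)))))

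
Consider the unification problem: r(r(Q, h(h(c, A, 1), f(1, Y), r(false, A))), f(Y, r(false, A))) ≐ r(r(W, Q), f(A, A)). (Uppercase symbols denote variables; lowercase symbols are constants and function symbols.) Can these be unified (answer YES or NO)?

NO

Decompose r/2: r(Q, h(h(c, A, 1), f(1, Y), r(false, A))) ≐ r(W, Q),  f(Y, r(false, A)) ≐ f(A, A).
Decompose r/2: Q ≐ W,  h(h(c, A, 1), f(1, Y), r(false, A)) ≐ Q.
Bind Q := W; substituting into the one remaining equation that mentions Q gives: h(h(c, A, 1), f(1, Y), r(false, A)) ≐ W.
Bind W := h(h(c, A, 1), f(1, Y), r(false, A)); no other remaining equation mentions W. Substituting into the earlier binding gives Q := h(h(c, A, 1), f(1, Y), r(false, A)).
Decompose f/2: Y ≐ A,  r(false, A) ≐ A.
Bind Y := A; no other remaining equation mentions Y. Substituting into the earlier bindings gives Q := h(h(c, A, 1), f(1, A), r(false, A)), W := h(h(c, A, 1), f(1, A), r(false, A)).
Occurs check fails: A occurs in r(false, A); the equation A ≐ r(false, A) has no finite solution.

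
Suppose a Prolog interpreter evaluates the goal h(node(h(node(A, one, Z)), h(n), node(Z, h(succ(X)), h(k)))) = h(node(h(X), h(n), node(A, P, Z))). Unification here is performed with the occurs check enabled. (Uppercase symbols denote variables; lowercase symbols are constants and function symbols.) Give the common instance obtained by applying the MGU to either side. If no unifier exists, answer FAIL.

Decompose h/1: node(h(node(A, one, Z)), h(n), node(Z, h(succ(X)), h(k))) = node(h(X), h(n), node(A, P, Z)).
Decompose node/3: h(node(A, one, Z)) = h(X),  h(n) = h(n),  node(Z, h(succ(X)), h(k)) = node(A, P, Z).
Decompose h/1: node(A, one, Z) = X.
Bind X := node(A, one, Z); substituting into the one remaining equation that mentions X gives: node(Z, h(succ(node(A, one, Z))), h(k)) = node(A, P, Z).
Delete trivial equation h(n) = h(n).
Decompose node/3: Z = A,  h(succ(node(A, one, Z))) = P,  h(k) = Z.
Bind Z := A; substituting into the remaining equations gives: h(succ(node(A, one, A))) = P,  h(k) = A. Substituting into the earlier binding gives X := node(A, one, A).
Bind P := h(succ(node(A, one, A))); no other remaining equation mentions P.
Bind A := h(k). Substituting into the earlier bindings gives X := node(h(k), one, h(k)), Z := h(k), P := h(succ(node(h(k), one, h(k)))).
Applying the MGU to either side gives h(node(h(node(h(k), one, h(k))), h(n), node(h(k), h(succ(node(h(k), one, h(k)))), h(k)))).

h(node(h(node(h(k), one, h(k))), h(n), node(h(k), h(succ(node(h(k), one, h(k)))), h(k))))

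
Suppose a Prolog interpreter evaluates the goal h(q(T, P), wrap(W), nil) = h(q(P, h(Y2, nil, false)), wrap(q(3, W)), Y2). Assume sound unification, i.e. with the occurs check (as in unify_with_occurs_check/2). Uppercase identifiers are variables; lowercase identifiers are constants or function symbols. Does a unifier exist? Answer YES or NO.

NO

Decompose h/3: q(T, P) = q(P, h(Y2, nil, false)),  wrap(W) = wrap(q(3, W)),  nil = Y2.
Decompose q/2: T = P,  P = h(Y2, nil, false).
Bind T := P; no other remaining equation mentions T.
Bind P := h(Y2, nil, false); no other remaining equation mentions P. Substituting into the earlier binding gives T := h(Y2, nil, false).
Decompose wrap/1: W = q(3, W).
Occurs check fails: W occurs in q(3, W); the equation W = q(3, W) has no finite solution.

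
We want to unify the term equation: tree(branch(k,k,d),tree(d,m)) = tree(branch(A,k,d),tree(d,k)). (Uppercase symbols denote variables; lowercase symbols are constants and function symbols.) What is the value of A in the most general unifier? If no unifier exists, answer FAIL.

FAIL

Decompose tree/2: branch(k,k,d) = branch(A,k,d),  tree(d,m) = tree(d,k).
Decompose branch/3: k = A,  k = k,  d = d.
Bind A := k; no other remaining equation mentions A.
Delete trivial equation k = k.
Delete trivial equation d = d.
Decompose tree/2: d = d,  m = k.
Delete trivial equation d = d.
Clash: constants m and k differ; no unifier exists.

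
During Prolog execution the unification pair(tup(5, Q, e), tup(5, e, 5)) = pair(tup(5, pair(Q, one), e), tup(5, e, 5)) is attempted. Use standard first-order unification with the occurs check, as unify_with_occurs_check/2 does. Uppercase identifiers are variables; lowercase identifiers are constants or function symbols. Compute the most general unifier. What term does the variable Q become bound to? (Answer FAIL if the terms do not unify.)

FAIL

Decompose pair/2: tup(5, Q, e) = tup(5, pair(Q, one), e),  tup(5, e, 5) = tup(5, e, 5).
Decompose tup/3: 5 = 5,  Q = pair(Q, one),  e = e.
Delete trivial equation 5 = 5.
Occurs check fails: Q occurs in pair(Q, one); the equation Q = pair(Q, one) has no finite solution.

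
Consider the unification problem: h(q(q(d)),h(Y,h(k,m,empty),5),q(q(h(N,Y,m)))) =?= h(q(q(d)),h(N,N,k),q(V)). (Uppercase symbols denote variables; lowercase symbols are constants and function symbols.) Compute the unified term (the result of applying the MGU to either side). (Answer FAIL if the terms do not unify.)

FAIL

Decompose h/3: q(q(d)) =?= q(q(d)),  h(Y,h(k,m,empty),5) =?= h(N,N,k),  q(q(h(N,Y,m))) =?= q(V).
Delete trivial equation q(q(d)) =?= q(q(d)).
Decompose h/3: Y =?= N,  h(k,m,empty) =?= N,  5 =?= k.
Bind Y := N; substituting into the one remaining equation that mentions Y gives: q(q(h(N,N,m))) =?= q(V).
Bind N := h(k,m,empty); substituting into the one remaining equation that mentions N gives: q(q(h(h(k,m,empty),h(k,m,empty),m))) =?= q(V). Substituting into the earlier binding gives Y := h(k,m,empty).
Clash: constants 5 and k differ; no unifier exists.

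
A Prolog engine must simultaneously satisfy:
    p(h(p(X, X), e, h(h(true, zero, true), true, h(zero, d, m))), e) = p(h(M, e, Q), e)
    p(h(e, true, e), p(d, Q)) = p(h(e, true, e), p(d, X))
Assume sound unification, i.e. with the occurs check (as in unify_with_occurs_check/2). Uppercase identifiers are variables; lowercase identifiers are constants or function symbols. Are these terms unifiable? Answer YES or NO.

YES

Decompose p/2: h(p(X, X), e, h(h(true, zero, true), true, h(zero, d, m))) = h(M, e, Q),  e = e.
Decompose h/3: p(X, X) = M,  e = e,  h(h(true, zero, true), true, h(zero, d, m)) = Q.
Bind M := p(X, X); no other remaining equation mentions M.
Delete trivial equation e = e.
Bind Q := h(h(true, zero, true), true, h(zero, d, m)); substituting into the one remaining equation that mentions Q gives: p(h(e, true, e), p(d, h(h(true, zero, true), true, h(zero, d, m)))) = p(h(e, true, e), p(d, X)).
Delete trivial equation e = e.
Decompose p/2: h(e, true, e) = h(e, true, e),  p(d, h(h(true, zero, true), true, h(zero, d, m))) = p(d, X).
Delete trivial equation h(e, true, e) = h(e, true, e).
Decompose p/2: d = d,  h(h(true, zero, true), true, h(zero, d, m)) = X.
Delete trivial equation d = d.
Bind X := h(h(true, zero, true), true, h(zero, d, m)). Substituting into the earlier binding gives M := p(h(h(true, zero, true), true, h(zero, d, m)), h(h(true, zero, true), true, h(zero, d, m))).
No equations remain and no clash or occurs-check failure arose, so a unifier exists.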